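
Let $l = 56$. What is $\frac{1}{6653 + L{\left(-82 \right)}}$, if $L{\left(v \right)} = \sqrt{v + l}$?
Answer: $\frac{6653}{44262435} - \frac{i \sqrt{26}}{44262435} \approx 0.00015031 - 1.152 \cdot 10^{-7} i$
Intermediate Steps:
$L{\left(v \right)} = \sqrt{56 + v}$ ($L{\left(v \right)} = \sqrt{v + 56} = \sqrt{56 + v}$)
$\frac{1}{6653 + L{\left(-82 \right)}} = \frac{1}{6653 + \sqrt{56 - 82}} = \frac{1}{6653 + \sqrt{-26}} = \frac{1}{6653 + i \sqrt{26}}$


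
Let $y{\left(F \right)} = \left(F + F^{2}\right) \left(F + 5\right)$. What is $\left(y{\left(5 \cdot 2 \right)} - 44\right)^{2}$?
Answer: $2579236$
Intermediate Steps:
$y{\left(F \right)} = \left(5 + F\right) \left(F + F^{2}\right)$ ($y{\left(F \right)} = \left(F + F^{2}\right) \left(5 + F\right) = \left(5 + F\right) \left(F + F^{2}\right)$)
$\left(y{\left(5 \cdot 2 \right)} - 44\right)^{2} = \left(5 \cdot 2 \left(5 + \left(5 \cdot 2\right)^{2} + 6 \cdot 5 \cdot 2\right) - 44\right)^{2} = \left(10 \left(5 + 10^{2} + 6 \cdot 10\right) - 44\right)^{2} = \left(10 \left(5 + 100 + 60\right) - 44\right)^{2} = \left(10 \cdot 165 - 44\right)^{2} = \left(1650 - 44\right)^{2} = 1606^{2} = 2579236$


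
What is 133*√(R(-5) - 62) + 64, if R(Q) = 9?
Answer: 64 + 133*I*√53 ≈ 64.0 + 968.25*I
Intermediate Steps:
133*√(R(-5) - 62) + 64 = 133*√(9 - 62) + 64 = 133*√(-53) + 64 = 133*(I*√53) + 64 = 133*I*√53 + 64 = 64 + 133*I*√53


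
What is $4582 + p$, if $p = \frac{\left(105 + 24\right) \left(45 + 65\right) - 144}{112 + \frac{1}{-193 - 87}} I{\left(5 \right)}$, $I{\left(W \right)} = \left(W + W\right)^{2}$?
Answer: $\frac{178991646}{10453} \approx 17123.0$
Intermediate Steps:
$I{\left(W \right)} = 4 W^{2}$ ($I{\left(W \right)} = \left(2 W\right)^{2} = 4 W^{2}$)
$p = \frac{131096000}{10453}$ ($p = \frac{\left(105 + 24\right) \left(45 + 65\right) - 144}{112 + \frac{1}{-193 - 87}} \cdot 4 \cdot 5^{2} = \frac{129 \cdot 110 - 144}{112 + \frac{1}{-280}} \cdot 4 \cdot 25 = \frac{14190 - 144}{112 - \frac{1}{280}} \cdot 100 = \frac{14046}{\frac{31359}{280}} \cdot 100 = 14046 \cdot \frac{280}{31359} \cdot 100 = \frac{1310960}{10453} \cdot 100 = \frac{131096000}{10453} \approx 12541.0$)
$4582 + p = 4582 + \frac{131096000}{10453} = \frac{178991646}{10453}$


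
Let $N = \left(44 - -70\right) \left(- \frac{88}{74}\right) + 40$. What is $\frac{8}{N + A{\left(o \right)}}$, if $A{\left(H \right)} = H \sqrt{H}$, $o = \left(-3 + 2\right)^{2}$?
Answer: $- \frac{296}{3499} \approx -0.084596$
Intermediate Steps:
$o = 1$ ($o = \left(-1\right)^{2} = 1$)
$A{\left(H \right)} = H^{\frac{3}{2}}$
$N = - \frac{3536}{37}$ ($N = \left(44 + 70\right) \left(\left(-88\right) \frac{1}{74}\right) + 40 = 114 \left(- \frac{44}{37}\right) + 40 = - \frac{5016}{37} + 40 = - \frac{3536}{37} \approx -95.568$)
$\frac{8}{N + A{\left(o \right)}} = \frac{8}{- \frac{3536}{37} + 1^{\frac{3}{2}}} = \frac{8}{- \frac{3536}{37} + 1} = \frac{8}{- \frac{3499}{37}} = 8 \left(- \frac{37}{3499}\right) = - \frac{296}{3499}$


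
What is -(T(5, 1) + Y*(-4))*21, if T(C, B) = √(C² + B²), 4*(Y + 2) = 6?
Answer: -42 - 21*√26 ≈ -149.08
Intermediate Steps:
Y = -½ (Y = -2 + (¼)*6 = -2 + 3/2 = -½ ≈ -0.50000)
T(C, B) = √(B² + C²)
-(T(5, 1) + Y*(-4))*21 = -(√(1² + 5²) - ½*(-4))*21 = -(√(1 + 25) + 2)*21 = -(√26 + 2)*21 = -(2 + √26)*21 = (-2 - √26)*21 = -42 - 21*√26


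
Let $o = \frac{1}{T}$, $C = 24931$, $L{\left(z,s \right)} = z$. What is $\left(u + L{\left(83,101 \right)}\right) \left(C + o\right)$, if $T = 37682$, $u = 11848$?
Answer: $\frac{11208577269933}{37682} \approx 2.9745 \cdot 10^{8}$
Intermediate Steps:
$o = \frac{1}{37682} \approx 2.6538 \cdot 10^{-5}$
$\left(u + L{\left(83,101 \right)}\right) \left(C + o\right) = \left(11848 + 83\right) \left(24931 + \frac{1}{37682}\right) = 11931 \cdot \frac{939449943}{37682} = \frac{11208577269933}{37682}$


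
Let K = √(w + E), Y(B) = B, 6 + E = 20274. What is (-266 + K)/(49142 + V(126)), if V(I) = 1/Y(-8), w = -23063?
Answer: -2128/393135 + 8*I*√2795/393135 ≈ -0.0054129 + 0.0010758*I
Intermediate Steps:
E = 20268 (E = -6 + 20274 = 20268)
V(I) = -⅛ (V(I) = 1/(-8) = -⅛)
K = I*√2795 (K = √(-23063 + 20268) = √(-2795) = I*√2795 ≈ 52.868*I)
(-266 + K)/(49142 + V(126)) = (-266 + I*√2795)/(49142 - ⅛) = (-266 + I*√2795)/(393135/8) = (-266 + I*√2795)*(8/393135) = -2128/393135 + 8*I*√2795/393135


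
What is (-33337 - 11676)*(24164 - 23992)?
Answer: -7742236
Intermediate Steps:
(-33337 - 11676)*(24164 - 23992) = -45013*172 = -7742236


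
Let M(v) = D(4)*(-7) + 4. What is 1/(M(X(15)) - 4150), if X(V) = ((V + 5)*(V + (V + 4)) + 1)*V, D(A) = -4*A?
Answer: -1/4034 ≈ -0.00024789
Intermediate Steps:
X(V) = V*(1 + (4 + 2*V)*(5 + V)) (X(V) = ((5 + V)*(V + (4 + V)) + 1)*V = ((5 + V)*(4 + 2*V) + 1)*V = ((4 + 2*V)*(5 + V) + 1)*V = (1 + (4 + 2*V)*(5 + V))*V = V*(1 + (4 + 2*V)*(5 + V)))
M(v) = 116 (M(v) = -4*4*(-7) + 4 = -16*(-7) + 4 = 112 + 4 = 116)
1/(M(X(15)) - 4150) = 1/(116 - 4150) = 1/(-4034) = -1/4034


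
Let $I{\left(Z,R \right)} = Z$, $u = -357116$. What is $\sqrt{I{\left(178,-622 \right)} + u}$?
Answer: $i \sqrt{356938} \approx 597.44 i$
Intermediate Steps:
$\sqrt{I{\left(178,-622 \right)} + u} = \sqrt{178 - 357116} = \sqrt{-356938} = i \sqrt{356938}$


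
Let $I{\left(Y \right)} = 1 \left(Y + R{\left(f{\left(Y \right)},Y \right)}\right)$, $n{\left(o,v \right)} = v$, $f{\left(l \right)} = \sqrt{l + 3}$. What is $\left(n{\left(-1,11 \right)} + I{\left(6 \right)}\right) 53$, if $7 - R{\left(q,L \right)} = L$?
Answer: $954$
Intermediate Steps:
$f{\left(l \right)} = \sqrt{3 + l}$
$R{\left(q,L \right)} = 7 - L$
$I{\left(Y \right)} = 7$ ($I{\left(Y \right)} = 1 \left(Y - \left(-7 + Y\right)\right) = 1 \cdot 7 = 7$)
$\left(n{\left(-1,11 \right)} + I{\left(6 \right)}\right) 53 = \left(11 + 7\right) 53 = 18 \cdot 53 = 954$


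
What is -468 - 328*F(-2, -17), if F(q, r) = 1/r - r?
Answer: -102420/17 ≈ -6024.7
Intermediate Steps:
-468 - 328*F(-2, -17) = -468 - 328*(1/(-17) - 1*(-17)) = -468 - 328*(-1/17 + 17) = -468 - 328*288/17 = -468 - 94464/17 = -102420/17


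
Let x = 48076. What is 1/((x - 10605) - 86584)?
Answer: -1/49113 ≈ -2.0361e-5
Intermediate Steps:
1/((x - 10605) - 86584) = 1/((48076 - 10605) - 86584) = 1/(37471 - 86584) = 1/(-49113) = -1/49113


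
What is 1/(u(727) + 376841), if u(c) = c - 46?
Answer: 1/377522 ≈ 2.6489e-6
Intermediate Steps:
u(c) = -46 + c
1/(u(727) + 376841) = 1/((-46 + 727) + 376841) = 1/(681 + 376841) = 1/377522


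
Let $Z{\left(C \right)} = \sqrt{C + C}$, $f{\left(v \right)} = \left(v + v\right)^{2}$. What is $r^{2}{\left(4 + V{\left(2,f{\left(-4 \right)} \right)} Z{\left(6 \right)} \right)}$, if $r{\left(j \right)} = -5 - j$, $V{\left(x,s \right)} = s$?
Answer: $49233 + 2304 \sqrt{3} \approx 53224.0$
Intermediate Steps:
$f{\left(v \right)} = 4 v^{2}$ ($f{\left(v \right)} = \left(2 v\right)^{2} = 4 v^{2}$)
$Z{\left(C \right)} = \sqrt{2} \sqrt{C}$ ($Z{\left(C \right)} = \sqrt{2 C} = \sqrt{2} \sqrt{C}$)
$r^{2}{\left(4 + V{\left(2,f{\left(-4 \right)} \right)} Z{\left(6 \right)} \right)} = \left(-5 - \left(4 + 4 \left(-4\right)^{2} \sqrt{2} \sqrt{6}\right)\right)^{2} = \left(-5 - \left(4 + 4 \cdot 16 \cdot 2 \sqrt{3}\right)\right)^{2} = \left(-5 - \left(4 + 64 \cdot 2 \sqrt{3}\right)\right)^{2} = \left(-5 - \left(4 + 128 \sqrt{3}\right)\right)^{2} = \left(-9 - 128 \sqrt{3}\right)^{2}$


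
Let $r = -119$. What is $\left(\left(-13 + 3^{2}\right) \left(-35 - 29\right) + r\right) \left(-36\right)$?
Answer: $-4932$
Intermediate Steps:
$\left(\left(-13 + 3^{2}\right) \left(-35 - 29\right) + r\right) \left(-36\right) = \left(\left(-13 + 3^{2}\right) \left(-35 - 29\right) - 119\right) \left(-36\right) = \left(\left(-13 + 9\right) \left(-64\right) - 119\right) \left(-36\right) = \left(\left(-4\right) \left(-64\right) - 119\right) \left(-36\right) = \left(256 - 119\right) \left(-36\right) = 137 \left(-36\right) = -4932$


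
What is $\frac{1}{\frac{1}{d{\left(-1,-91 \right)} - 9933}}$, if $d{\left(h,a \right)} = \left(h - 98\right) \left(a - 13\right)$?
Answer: $363$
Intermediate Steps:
$d{\left(h,a \right)} = \left(-98 + h\right) \left(-13 + a\right)$ ($d{\left(h,a \right)} = \left(-98 + h\right) \left(a - 13\right) = \left(-98 + h\right) \left(-13 + a\right)$)
$\frac{1}{\frac{1}{d{\left(-1,-91 \right)} - 9933}} = \frac{1}{\frac{1}{\left(1274 - -8918 - -13 - -91\right) - 9933}} = \frac{1}{\frac{1}{\left(1274 + 8918 + 13 + 91\right) - 9933}} = \frac{1}{\frac{1}{10296 - 9933}} = \frac{1}{\frac{1}{363}} = 363$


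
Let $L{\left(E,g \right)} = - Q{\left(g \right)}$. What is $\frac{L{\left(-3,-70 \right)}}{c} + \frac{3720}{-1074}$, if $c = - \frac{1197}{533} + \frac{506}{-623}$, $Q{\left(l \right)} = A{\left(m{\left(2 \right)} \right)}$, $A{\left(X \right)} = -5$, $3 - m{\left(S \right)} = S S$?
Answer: $- \frac{926758785}{181761791} \approx -5.0988$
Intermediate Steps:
$m{\left(S \right)} = 3 - S^{2}$ ($m{\left(S \right)} = 3 - S S = 3 - S^{2}$)
$Q{\left(l \right)} = -5$
$c = - \frac{1015429}{332059}$ ($c = \left(-1197\right) \frac{1}{533} + 506 \left(- \frac{1}{623}\right) = - \frac{1197}{533} - \frac{506}{623} = - \frac{1015429}{332059} \approx -3.058$)
$L{\left(E,g \right)} = 5$ ($L{\left(E,g \right)} = \left(-1\right) \left(-5\right) = 5$)
$\frac{L{\left(-3,-70 \right)}}{c} + \frac{3720}{-1074} = \frac{5}{- \frac{1015429}{332059}} + \frac{3720}{-1074} = 5 \left(- \frac{332059}{1015429}\right) + 3720 \left(- \frac{1}{1074}\right) = - \frac{1660295}{1015429} - \frac{620}{179} = - \frac{926758785}{181761791}$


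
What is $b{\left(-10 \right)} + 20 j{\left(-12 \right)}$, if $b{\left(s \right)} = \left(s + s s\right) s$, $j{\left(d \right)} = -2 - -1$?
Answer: $-920$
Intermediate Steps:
$j{\left(d \right)} = -1$ ($j{\left(d \right)} = -2 + 1 = -1$)
$b{\left(s \right)} = s \left(s + s^{2}\right)$ ($b{\left(s \right)} = \left(s + s^{2}\right) s = s \left(s + s^{2}\right)$)
$b{\left(-10 \right)} + 20 j{\left(-12 \right)} = \left(-10\right)^{2} \left(1 - 10\right) + 20 \left(-1\right) = 100 \left(-9\right) - 20 = -900 - 20 = -920$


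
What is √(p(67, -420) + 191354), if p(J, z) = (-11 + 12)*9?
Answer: √191363 ≈ 437.45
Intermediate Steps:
p(J, z) = 9 (p(J, z) = 1*9 = 9)
√(p(67, -420) + 191354) = √(9 + 191354) = √191363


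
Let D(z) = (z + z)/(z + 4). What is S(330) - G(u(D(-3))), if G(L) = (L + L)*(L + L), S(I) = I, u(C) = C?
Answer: 186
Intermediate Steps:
D(z) = 2*z/(4 + z) (D(z) = (2*z)/(4 + z) = 2*z/(4 + z))
G(L) = 4*L**2 (G(L) = (2*L)*(2*L) = 4*L**2)
S(330) - G(u(D(-3))) = 330 - 4*(2*(-3)/(4 - 3))**2 = 330 - 4*(2*(-3)/1)**2 = 330 - 4*(2*(-3)*1)**2 = 330 - 4*(-6)**2 = 330 - 4*36 = 330 - 1*144 = 330 - 144 = 186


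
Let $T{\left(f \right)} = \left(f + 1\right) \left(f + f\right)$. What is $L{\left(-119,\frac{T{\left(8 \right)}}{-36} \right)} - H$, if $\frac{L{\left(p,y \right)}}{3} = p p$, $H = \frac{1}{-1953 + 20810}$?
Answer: $\frac{801101930}{18857} \approx 42483.0$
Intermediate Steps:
$T{\left(f \right)} = 2 f \left(1 + f\right)$ ($T{\left(f \right)} = \left(1 + f\right) 2 f = 2 f \left(1 + f\right)$)
$H = \frac{1}{18857} \approx 5.3031 \cdot 10^{-5}$
$L{\left(p,y \right)} = 3 p^{2}$ ($L{\left(p,y \right)} = 3 p p = 3 p^{2}$)
$L{\left(-119,\frac{T{\left(8 \right)}}{-36} \right)} - H = 3 \left(-119\right)^{2} - \frac{1}{18857} = 3 \cdot 14161 - \frac{1}{18857} = 42483 - \frac{1}{18857} = \frac{801101930}{18857}$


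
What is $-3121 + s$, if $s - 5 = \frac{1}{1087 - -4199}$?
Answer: $- \frac{16471175}{5286} \approx -3116.0$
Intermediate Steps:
$s = \frac{26431}{5286}$ ($s = 5 + \frac{1}{1087 - -4199} = 5 + \frac{1}{1087 + 4199} = 5 + \frac{1}{5286} = \frac{26431}{5286} \approx 5.0002$)
$-3121 + s = -3121 + \frac{26431}{5286} = - \frac{16471175}{5286}$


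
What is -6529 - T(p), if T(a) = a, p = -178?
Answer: -6351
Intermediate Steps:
-6529 - T(p) = -6529 - 1*(-178) = -6529 + 178 = -6351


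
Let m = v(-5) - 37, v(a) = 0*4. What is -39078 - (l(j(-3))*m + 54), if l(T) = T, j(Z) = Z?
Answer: -39243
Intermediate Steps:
v(a) = 0
m = -37 (m = 0 - 37 = -37)
-39078 - (l(j(-3))*m + 54) = -39078 - (-3*(-37) + 54) = -39078 - (111 + 54) = -39078 - 1*165 = -39078 - 165 = -39243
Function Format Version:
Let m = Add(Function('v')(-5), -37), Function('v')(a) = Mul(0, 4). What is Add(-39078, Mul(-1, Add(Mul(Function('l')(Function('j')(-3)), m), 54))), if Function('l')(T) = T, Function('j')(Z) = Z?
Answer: -39243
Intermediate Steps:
Function('v')(a) = 0
m = -37 (m = Add(0, -37) = -37)
Add(-39078, Mul(-1, Add(Mul(Function('l')(Function('j')(-3)), m), 54))) = Add(-39078, Mul(-1, Add(Mul(-3, -37), 54))) = Add(-39078, Mul(-1, Add(111, 54))) = Add(-39078, Mul(-1, 165)) = Add(-39078, -165) = -39243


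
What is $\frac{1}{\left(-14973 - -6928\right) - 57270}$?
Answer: $- \frac{1}{65315} \approx -1.531 \cdot 10^{-5}$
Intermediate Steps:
$\frac{1}{\left(-14973 - -6928\right) - 57270} = \frac{1}{\left(-14973 + 6928\right) - 57270} = \frac{1}{-8045 - 57270} = \frac{1}{-65315} = - \frac{1}{65315}$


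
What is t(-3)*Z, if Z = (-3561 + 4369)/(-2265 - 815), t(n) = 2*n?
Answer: 606/385 ≈ 1.5740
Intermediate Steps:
Z = -101/385 (Z = 808/(-3080) = 808*(-1/3080) = -101/385 ≈ -0.26234)
t(-3)*Z = (2*(-3))*(-101/385) = -6*(-101/385) = 606/385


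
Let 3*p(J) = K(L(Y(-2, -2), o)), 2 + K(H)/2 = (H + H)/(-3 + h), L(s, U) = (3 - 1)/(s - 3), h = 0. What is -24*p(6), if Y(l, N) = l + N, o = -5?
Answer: 608/21 ≈ 28.952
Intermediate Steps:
Y(l, N) = N + l
L(s, U) = 2/(-3 + s)
K(H) = -4 - 4*H/3 (K(H) = -4 + 2*((H + H)/(-3 + 0)) = -4 + 2*((2*H)/(-3)) = -4 + 2*((2*H)*(-⅓)) = -4 + 2*(-2*H/3) = -4 - 4*H/3)
p(J) = -76/63 (p(J) = (-4 - 8/(3*(-3 + (-2 - 2))))/3 = (-4 - 8/(3*(-3 - 4)))/3 = (-4 - 8/(3*(-7)))/3 = (-4 - 8*(-1)/(3*7))/3 = (-4 - 4/3*(-2/7))/3 = (-4 + 8/21)/3 = (⅓)*(-76/21) = -76/63)
-24*p(6) = -24*(-76/63) = 608/21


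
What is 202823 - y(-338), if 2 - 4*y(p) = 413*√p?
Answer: 405645/2 + 5369*I*√2/4 ≈ 2.0282e+5 + 1898.2*I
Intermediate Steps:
y(p) = ½ - 413*√p/4
202823 - y(-338) = 202823 - (½ - 5369*I*√2/4) = 202823 + (-½ + 5369*I*√2/4) = 405645/2 + 5369*I*√2/4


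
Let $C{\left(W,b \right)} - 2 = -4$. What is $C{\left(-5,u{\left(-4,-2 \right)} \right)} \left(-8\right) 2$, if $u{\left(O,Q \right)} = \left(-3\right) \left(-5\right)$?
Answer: $32$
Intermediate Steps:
$u{\left(O,Q \right)} = 15$
$C{\left(W,b \right)} = -2$ ($C{\left(W,b \right)} = 2 - 4 = -2$)
$C{\left(-5,u{\left(-4,-2 \right)} \right)} \left(-8\right) 2 = \left(-2\right) \left(-8\right) 2 = 16 \cdot 2 = 32$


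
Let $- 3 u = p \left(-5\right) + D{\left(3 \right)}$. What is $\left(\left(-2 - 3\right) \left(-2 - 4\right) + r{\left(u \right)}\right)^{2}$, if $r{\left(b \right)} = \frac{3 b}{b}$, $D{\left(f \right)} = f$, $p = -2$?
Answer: $1089$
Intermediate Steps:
$u = - \frac{13}{3}$ ($u = - \frac{\left(-2\right) \left(-5\right) + 3}{3} = - \frac{10 + 3}{3} = \left(- \frac{1}{3}\right) 13 = - \frac{13}{3} \approx -4.3333$)
$r{\left(b \right)} = 3$
$\left(\left(-2 - 3\right) \left(-2 - 4\right) + r{\left(u \right)}\right)^{2} = \left(\left(-2 - 3\right) \left(-2 - 4\right) + 3\right)^{2} = \left(\left(-5\right) \left(-6\right) + 3\right)^{2} = \left(30 + 3\right)^{2} = 33^{2} = 1089$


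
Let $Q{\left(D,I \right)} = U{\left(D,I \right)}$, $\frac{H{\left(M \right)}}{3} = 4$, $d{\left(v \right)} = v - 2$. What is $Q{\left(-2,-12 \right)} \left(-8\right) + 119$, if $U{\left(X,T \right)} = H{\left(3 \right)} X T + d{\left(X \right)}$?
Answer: $-2153$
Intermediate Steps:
$d{\left(v \right)} = -2 + v$
$H{\left(M \right)} = 12$ ($H{\left(M \right)} = 3 \cdot 4 = 12$)
$U{\left(X,T \right)} = -2 + X + 12 T X$ ($U{\left(X,T \right)} = 12 X T + \left(-2 + X\right) = 12 T X + \left(-2 + X\right) = -2 + X + 12 T X$)
$Q{\left(D,I \right)} = -2 + D + 12 D I$ ($Q{\left(D,I \right)} = -2 + D + 12 I D = -2 + D + 12 D I$)
$Q{\left(-2,-12 \right)} \left(-8\right) + 119 = \left(-2 - 2 + 12 \left(-2\right) \left(-12\right)\right) \left(-8\right) + 119 = \left(-2 - 2 + 288\right) \left(-8\right) + 119 = 284 \left(-8\right) + 119 = -2272 + 119 = -2153$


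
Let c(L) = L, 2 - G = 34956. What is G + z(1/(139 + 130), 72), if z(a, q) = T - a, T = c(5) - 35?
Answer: -9410697/269 ≈ -34984.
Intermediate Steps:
G = -34954 (G = 2 - 1*34956 = 2 - 34956 = -34954)
T = -30 (T = 5 - 35 = -30)
z(a, q) = -30 - a
G + z(1/(139 + 130), 72) = -34954 + (-30 - 1/(139 + 130)) = -34954 + (-30 - 1/269) = -34954 - 8071/269 = -9410697/269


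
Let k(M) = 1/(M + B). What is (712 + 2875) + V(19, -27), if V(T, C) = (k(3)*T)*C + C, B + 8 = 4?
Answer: 4073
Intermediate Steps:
B = -4 (B = -8 + 4 = -4)
k(M) = 1/(-4 + M) (k(M) = 1/(M - 4) = 1/(-4 + M))
V(T, C) = C - C*T (V(T, C) = (T/(-4 + 3))*C + C = (T/(-1))*C + C = (-T)*C + C = -C*T + C = C - C*T)
(712 + 2875) + V(19, -27) = (712 + 2875) - 27*(1 - 1*19) = 3587 - 27*(1 - 19) = 3587 - 27*(-18) = 3587 + 486 = 4073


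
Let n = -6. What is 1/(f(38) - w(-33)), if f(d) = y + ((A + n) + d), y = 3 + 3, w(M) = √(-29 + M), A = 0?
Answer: 19/753 + I*√62/1506 ≈ 0.025232 + 0.0052284*I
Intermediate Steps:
y = 6
f(d) = d (f(d) = 6 + ((0 - 6) + d) = 6 + (-6 + d) = d)
1/(f(38) - w(-33)) = 1/(38 - √(-29 - 33)) = 1/(38 - √(-62)) = 1/(38 - I*√62)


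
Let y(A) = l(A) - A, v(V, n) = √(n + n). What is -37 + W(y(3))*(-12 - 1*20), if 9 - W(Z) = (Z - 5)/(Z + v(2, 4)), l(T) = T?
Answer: -325 - 40*√2 ≈ -381.57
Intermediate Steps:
v(V, n) = √2*√n (v(V, n) = √(2*n) = √2*√n)
y(A) = 0 (y(A) = A - A = 0)
W(Z) = 9 - (-5 + Z)/(Z + 2*√2) (W(Z) = 9 - (Z - 5)/(Z + √2*√4) = 9 - (-5 + Z)/(Z + √2*2) = 9 - (-5 + Z)/(Z + 2*√2))
-37 + W(y(3))*(-12 - 1*20) = -37 + ((5 + 8*0 + 18*√2)/(0 + 2*√2))*(-12 - 1*20) = -37 + ((5 + 0 + 18*√2)/((2*√2)))*(-12 - 20) = -37 + ((√2/4)*(5 + 18*√2))*(-32) = -37 + (√2*(5 + 18*√2)/4)*(-32) = -37 - 8*√2*(5 + 18*√2)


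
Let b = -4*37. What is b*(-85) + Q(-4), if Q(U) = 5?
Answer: 12585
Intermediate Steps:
b = -148
b*(-85) + Q(-4) = -148*(-85) + 5 = 12580 + 5 = 12585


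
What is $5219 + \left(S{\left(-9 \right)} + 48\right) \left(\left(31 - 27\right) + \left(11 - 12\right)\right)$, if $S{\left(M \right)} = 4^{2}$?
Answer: $5411$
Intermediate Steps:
$S{\left(M \right)} = 16$
$5219 + \left(S{\left(-9 \right)} + 48\right) \left(\left(31 - 27\right) + \left(11 - 12\right)\right) = 5219 + \left(16 + 48\right) \left(\left(31 - 27\right) + \left(11 - 12\right)\right) = 5219 + 64 \left(4 - 1\right) = 5219 + 64 \cdot 3 = 5219 + 192 = 5411$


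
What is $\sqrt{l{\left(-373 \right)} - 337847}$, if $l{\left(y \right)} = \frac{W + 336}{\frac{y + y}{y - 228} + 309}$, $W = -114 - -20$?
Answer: $\frac{i \sqrt{11745381619607065}}{186455} \approx 581.25 i$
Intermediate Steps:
$W = -94$ ($W = -114 + 20 = -94$)
$l{\left(y \right)} = \frac{242}{309 + \frac{2 y}{-228 + y}}$ ($l{\left(y \right)} = \frac{-94 + 336}{\frac{y + y}{y - 228} + 309} = \frac{242}{\frac{2 y}{-228 + y} + 309} = \frac{242}{309 + \frac{2 y}{-228 + y}}$)
$\sqrt{l{\left(-373 \right)} - 337847} = \sqrt{\frac{242 \left(-228 - 373\right)}{-70452 + 311 \left(-373\right)} - 337847} = \sqrt{242 \frac{1}{-70452 - 116003} \left(-601\right) - 337847} = \sqrt{242 \frac{1}{-186455} \left(-601\right) - 337847} = \sqrt{242 \left(- \frac{1}{186455}\right) \left(-601\right) - 337847} = \sqrt{\frac{145442}{186455} - 337847} = \sqrt{- \frac{62993116943}{186455}} = \frac{i \sqrt{11745381619607065}}{186455}$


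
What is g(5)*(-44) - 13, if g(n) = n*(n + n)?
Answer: -2213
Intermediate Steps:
g(n) = 2*n² (g(n) = n*(2*n) = 2*n²)
g(5)*(-44) - 13 = (2*5²)*(-44) - 13 = (2*25)*(-44) - 13 = 50*(-44) - 13 = -2200 - 13 = -2213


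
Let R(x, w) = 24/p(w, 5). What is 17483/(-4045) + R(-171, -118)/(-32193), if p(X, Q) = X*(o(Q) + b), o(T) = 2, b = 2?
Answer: -11068990262/2561006805 ≈ -4.3221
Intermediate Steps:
p(X, Q) = 4*X (p(X, Q) = X*(2 + 2) = X*4 = 4*X)
R(x, w) = 6/w (R(x, w) = 24/((4*w)) = 24*(1/(4*w)) = 6/w)
17483/(-4045) + R(-171, -118)/(-32193) = 17483/(-4045) + (6/(-118))/(-32193) = 17483*(-1/4045) + (6*(-1/118))*(-1/32193) = -17483/4045 - 3/59*(-1/32193) = -17483/4045 + 1/633129 = -11068990262/2561006805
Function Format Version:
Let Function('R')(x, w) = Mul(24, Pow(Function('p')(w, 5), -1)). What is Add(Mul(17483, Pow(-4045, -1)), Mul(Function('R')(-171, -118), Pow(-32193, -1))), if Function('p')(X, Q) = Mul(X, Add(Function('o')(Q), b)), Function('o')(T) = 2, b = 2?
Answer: Rational(-11068990262, 2561006805) ≈ -4.3221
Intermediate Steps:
Function('p')(X, Q) = Mul(4, X) (Function('p')(X, Q) = Mul(X, Add(2, 2)) = Mul(X, 4) = Mul(4, X))
Function('R')(x, w) = Mul(6, Pow(w, -1)) (Function('R')(x, w) = Mul(24, Pow(Mul(4, w), -1)) = Mul(24, Mul(Rational(1, 4), Pow(w, -1))) = Mul(6, Pow(w, -1)))
Add(Mul(17483, Pow(-4045, -1)), Mul(Function('R')(-171, -118), Pow(-32193, -1))) = Add(Mul(17483, Pow(-4045, -1)), Mul(Mul(6, Pow(-118, -1)), Pow(-32193, -1))) = Add(Mul(17483, Rational(-1, 4045)), Mul(Mul(6, Rational(-1, 118)), Rational(-1, 32193))) = Add(Rational(-17483, 4045), Mul(Rational(-3, 59), Rational(-1, 32193))) = Add(Rational(-17483, 4045), Rational(1, 633129)) = Rational(-11068990262, 2561006805)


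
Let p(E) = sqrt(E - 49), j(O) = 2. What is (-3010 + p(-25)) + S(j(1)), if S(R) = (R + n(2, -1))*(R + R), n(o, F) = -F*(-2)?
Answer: -3010 + I*sqrt(74) ≈ -3010.0 + 8.6023*I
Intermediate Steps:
n(o, F) = 2*F
p(E) = sqrt(-49 + E)
S(R) = 2*R*(-2 + R) (S(R) = (R + 2*(-1))*(R + R) = (R - 2)*(2*R) = (-2 + R)*(2*R) = 2*R*(-2 + R))
(-3010 + p(-25)) + S(j(1)) = (-3010 + sqrt(-49 - 25)) + 2*2*(-2 + 2) = (-3010 + sqrt(-74)) + 2*2*0 = (-3010 + I*sqrt(74)) + 0 = -3010 + I*sqrt(74)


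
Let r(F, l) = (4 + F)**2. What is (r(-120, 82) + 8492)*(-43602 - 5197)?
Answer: -1071040452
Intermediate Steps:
(r(-120, 82) + 8492)*(-43602 - 5197) = ((4 - 120)**2 + 8492)*(-43602 - 5197) = ((-116)**2 + 8492)*(-48799) = (13456 + 8492)*(-48799) = 21948*(-48799) = -1071040452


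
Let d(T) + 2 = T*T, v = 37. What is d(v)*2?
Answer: 2734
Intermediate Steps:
d(T) = -2 + T**2 (d(T) = -2 + T*T = -2 + T**2)
d(v)*2 = (-2 + 37**2)*2 = (-2 + 1369)*2 = 1367*2 = 2734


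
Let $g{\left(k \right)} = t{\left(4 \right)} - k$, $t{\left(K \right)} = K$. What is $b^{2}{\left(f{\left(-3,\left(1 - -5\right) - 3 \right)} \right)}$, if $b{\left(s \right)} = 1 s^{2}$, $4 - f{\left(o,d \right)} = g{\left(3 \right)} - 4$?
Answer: $2401$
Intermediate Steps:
$g{\left(k \right)} = 4 - k$
$f{\left(o,d \right)} = 7$ ($f{\left(o,d \right)} = 4 - \left(\left(4 - 3\right) - 4\right) = 4 - \left(1 - 4\right) = 4 - -3 = 4 + 3 = 7$)
$b{\left(s \right)} = s^{2}$
$b^{2}{\left(f{\left(-3,\left(1 - -5\right) - 3 \right)} \right)} = \left(7^{2}\right)^{2} = 49^{2} = 2401$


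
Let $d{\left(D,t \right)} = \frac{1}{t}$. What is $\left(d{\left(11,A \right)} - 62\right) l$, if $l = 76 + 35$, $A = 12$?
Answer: $- \frac{27491}{4} \approx -6872.8$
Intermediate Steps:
$l = 111$
$\left(d{\left(11,A \right)} - 62\right) l = \left(\frac{1}{12} - 62\right) 111 = \left(- \frac{743}{12}\right) 111 = - \frac{27491}{4}$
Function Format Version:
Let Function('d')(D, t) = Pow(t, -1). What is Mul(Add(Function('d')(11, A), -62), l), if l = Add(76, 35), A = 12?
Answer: Rational(-27491, 4) ≈ -6872.8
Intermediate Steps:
l = 111
Mul(Add(Function('d')(11, A), -62), l) = Mul(Add(Pow(12, -1), -62), 111) = Mul(Add(Rational(1, 12), -62), 111) = Mul(Rational(-743, 12), 111) = Rational(-27491, 4)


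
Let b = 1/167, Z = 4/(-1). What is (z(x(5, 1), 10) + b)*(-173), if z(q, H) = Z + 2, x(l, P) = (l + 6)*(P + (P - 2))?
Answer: 57609/167 ≈ 344.96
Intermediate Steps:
Z = -4 (Z = 4*(-1) = -4)
b = 1/167 ≈ 0.0059880
x(l, P) = (-2 + 2*P)*(6 + l) (x(l, P) = (6 + l)*(P + (-2 + P)) = (6 + l)*(-2 + 2*P) = (-2 + 2*P)*(6 + l))
z(q, H) = -2 (z(q, H) = -4 + 2 = -2)
(z(x(5, 1), 10) + b)*(-173) = (-2 + 1/167)*(-173) = -333/167*(-173) = 57609/167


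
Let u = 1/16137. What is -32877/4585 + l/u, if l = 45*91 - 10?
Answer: 302241539448/4585 ≈ 6.5920e+7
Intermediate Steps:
u = 1/16137 ≈ 6.1969e-5
l = 4085 (l = 4095 - 10 = 4085)
-32877/4585 + l/u = -32877/4585 + 4085/(1/16137) = -32877*1/4585 + 4085*16137 = -32877/4585 + 65919645 = 302241539448/4585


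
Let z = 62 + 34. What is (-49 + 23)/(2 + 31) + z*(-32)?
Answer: -101402/33 ≈ -3072.8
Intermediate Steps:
z = 96
(-49 + 23)/(2 + 31) + z*(-32) = (-49 + 23)/(2 + 31) + 96*(-32) = -26/33 - 3072 = -101402/33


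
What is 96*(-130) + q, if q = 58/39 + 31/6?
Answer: -324307/26 ≈ -12473.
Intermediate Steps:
q = 173/26 (q = 58*(1/39) + 31*(⅙) = 58/39 + 31/6 = 173/26 ≈ 6.6538)
96*(-130) + q = 96*(-130) + 173/26 = -12480 + 173/26 = -324307/26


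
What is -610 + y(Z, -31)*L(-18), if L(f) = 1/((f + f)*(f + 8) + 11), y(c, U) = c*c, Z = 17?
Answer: -226021/371 ≈ -609.22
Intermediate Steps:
y(c, U) = c**2
L(f) = 1/(11 + 2*f*(8 + f)) (L(f) = 1/((2*f)*(8 + f) + 11) = 1/(2*f*(8 + f) + 11) = 1/(11 + 2*f*(8 + f)))
-610 + y(Z, -31)*L(-18) = -610 + 17**2/(11 + 2*(-18)**2 + 16*(-18)) = -610 + 289/(11 + 2*324 - 288) = -610 + 289/(11 + 648 - 288) = -610 + 289/371 = -226021/371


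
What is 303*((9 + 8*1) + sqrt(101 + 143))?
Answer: 5151 + 606*sqrt(61) ≈ 9884.0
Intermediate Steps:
303*((9 + 8*1) + sqrt(101 + 143)) = 303*((9 + 8) + sqrt(244)) = 303*(17 + 2*sqrt(61)) = 5151 + 606*sqrt(61)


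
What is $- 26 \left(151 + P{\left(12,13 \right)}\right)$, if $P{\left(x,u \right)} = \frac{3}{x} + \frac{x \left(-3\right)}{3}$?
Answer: $- \frac{7241}{2} \approx -3620.5$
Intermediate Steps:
$P{\left(x,u \right)} = - x + \frac{3}{x}$ ($P{\left(x,u \right)} = \frac{3}{x} + - 3 x \frac{1}{3} = \frac{3}{x} - x = - x + \frac{3}{x}$)
$- 26 \left(151 + P{\left(12,13 \right)}\right) = - 26 \left(151 + \left(\left(-1\right) 12 + \frac{3}{12}\right)\right) = - 26 \left(151 + \left(-12 + 3 \cdot \frac{1}{12}\right)\right) = - 26 \left(151 + \left(-12 + \frac{1}{4}\right)\right) = - 26 \left(151 - \frac{47}{4}\right) = \left(-26\right) \frac{557}{4} = - \frac{7241}{2}$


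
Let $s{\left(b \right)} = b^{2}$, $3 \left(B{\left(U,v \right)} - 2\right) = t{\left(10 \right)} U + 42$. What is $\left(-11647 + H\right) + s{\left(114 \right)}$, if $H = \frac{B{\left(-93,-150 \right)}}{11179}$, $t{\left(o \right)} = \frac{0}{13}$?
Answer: $\frac{15080487}{11179} \approx 1349.0$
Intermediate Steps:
$t{\left(o \right)} = 0$ ($t{\left(o \right)} = 0 \cdot \frac{1}{13} = 0$)
$B{\left(U,v \right)} = 16$ ($B{\left(U,v \right)} = 2 + \frac{0 U + 42}{3} = 2 + \frac{0 + 42}{3} = 2 + \frac{1}{3} \cdot 42 = 2 + 14 = 16$)
$H = \frac{16}{11179} \approx 0.0014313$
$\left(-11647 + H\right) + s{\left(114 \right)} = \left(-11647 + \frac{16}{11179}\right) + 114^{2} = - \frac{130201797}{11179} + 12996 = \frac{15080487}{11179}$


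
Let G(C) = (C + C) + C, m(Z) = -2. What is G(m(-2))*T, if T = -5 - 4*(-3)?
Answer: -42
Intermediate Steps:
G(C) = 3*C (G(C) = 2*C + C = 3*C)
T = 7 (T = -5 + 12 = 7)
G(m(-2))*T = (3*(-2))*7 = -6*7 = -42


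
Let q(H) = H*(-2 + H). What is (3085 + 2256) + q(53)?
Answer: 8044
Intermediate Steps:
(3085 + 2256) + q(53) = (3085 + 2256) + 53*(-2 + 53) = 5341 + 53*51 = 5341 + 2703 = 8044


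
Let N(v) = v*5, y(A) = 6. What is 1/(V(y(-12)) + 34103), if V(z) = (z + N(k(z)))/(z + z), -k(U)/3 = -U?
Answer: 1/34111 ≈ 2.9316e-5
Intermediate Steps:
k(U) = 3*U (k(U) = -(-3)*U = 3*U)
N(v) = 5*v
V(z) = 8 (V(z) = (z + 5*(3*z))/(z + z) = (z + 15*z)/((2*z)) = (16*z)*(1/(2*z)) = 8)
1/(V(y(-12)) + 34103) = 1/(8 + 34103) = 1/34111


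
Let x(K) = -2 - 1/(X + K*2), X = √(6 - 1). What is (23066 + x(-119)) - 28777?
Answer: -323578369/56639 + √5/56639 ≈ -5713.0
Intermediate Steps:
X = √5 ≈ 2.2361
x(K) = -2 - 1/(√5 + 2*K) (x(K) = -2 - 1/(√5 + K*2) = -2 - 1/(√5 + 2*K))
(23066 + x(-119)) - 28777 = (23066 + (-1 - 4*(-119) - 2*√5)/(√5 + 2*(-119))) - 28777 = (23066 + (-1 + 476 - 2*√5)/(√5 - 238)) - 28777 = (23066 + (475 - 2*√5)/(-238 + √5)) - 28777 = -5711 + (475 - 2*√5)/(-238 + √5)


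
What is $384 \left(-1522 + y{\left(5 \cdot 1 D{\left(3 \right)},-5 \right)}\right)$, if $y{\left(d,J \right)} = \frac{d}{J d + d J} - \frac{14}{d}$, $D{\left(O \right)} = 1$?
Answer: $- \frac{2927808}{5} \approx -5.8556 \cdot 10^{5}$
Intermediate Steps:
$y{\left(d,J \right)} = \frac{1}{2 J} - \frac{14}{d}$ ($y{\left(d,J \right)} = \frac{d}{J d + J d} - \frac{14}{d} = \frac{d}{2 J d} - \frac{14}{d} = d \frac{1}{2 J d} - \frac{14}{d} = \frac{1}{2 J} - \frac{14}{d}$)
$384 \left(-1522 + y{\left(5 \cdot 1 D{\left(3 \right)},-5 \right)}\right) = 384 \left(-1522 + \left(\frac{1}{2 \left(-5\right)} - \frac{14}{5 \cdot 1 \cdot 1}\right)\right) = 384 \left(-1522 + \left(\frac{1}{2} \left(- \frac{1}{5}\right) - \frac{14}{5 \cdot 1}\right)\right) = 384 \left(-1522 - \left(\frac{1}{10} + \frac{14}{5}\right)\right) = 384 \left(-1522 - \frac{29}{10}\right) = 384 \left(- \frac{15249}{10}\right) = - \frac{2927808}{5}$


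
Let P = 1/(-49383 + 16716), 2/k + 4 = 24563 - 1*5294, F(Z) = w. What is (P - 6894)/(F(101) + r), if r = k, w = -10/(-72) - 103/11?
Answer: 572695114231020/766305240917 ≈ 747.35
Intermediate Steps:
w = -3653/396 (w = -10*(-1/72) - 103*1/11 = 5/36 - 103/11 = -3653/396 ≈ -9.2247)
F(Z) = -3653/396
k = 2/19265 (k = 2/(-4 + (24563 - 1*5294)) = 2/(-4 + (24563 - 5294)) = 2/(-4 + 19269) = 2/19265 ≈ 0.00010382)
r = 2/19265 ≈ 0.00010382
P = -1/32667 (P = 1/(-32667) = -1/32667 ≈ -3.0612e-5)
(P - 6894)/(F(101) + r) = (-1/32667 - 6894)/(-3653/396 + 2/19265) = -225206299/(32667*(-70374253/7628940)) = -225206299/32667*(-7628940/70374253) = 572695114231020/766305240917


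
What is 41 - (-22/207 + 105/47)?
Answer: 378188/9729 ≈ 38.872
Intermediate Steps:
41 - (-22/207 + 105/47) = 41 - 1*20701/9729 = 41 - 20701/9729 = 378188/9729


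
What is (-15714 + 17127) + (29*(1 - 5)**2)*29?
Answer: 14869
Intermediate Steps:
(-15714 + 17127) + (29*(1 - 5)**2)*29 = 1413 + (29*(-4)**2)*29 = 1413 + (29*16)*29 = 1413 + 464*29 = 1413 + 13456 = 14869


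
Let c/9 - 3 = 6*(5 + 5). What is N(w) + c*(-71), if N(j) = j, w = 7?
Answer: -40250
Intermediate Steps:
c = 567 (c = 27 + 9*(6*(5 + 5)) = 27 + 9*(6*10) = 27 + 9*60 = 27 + 540 = 567)
N(w) + c*(-71) = 7 + 567*(-71) = 7 - 40257 = -40250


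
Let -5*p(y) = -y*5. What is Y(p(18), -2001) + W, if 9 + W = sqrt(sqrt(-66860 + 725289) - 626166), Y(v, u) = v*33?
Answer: 585 + sqrt(-626166 + sqrt(658429)) ≈ 585.0 + 790.79*I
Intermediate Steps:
p(y) = y (p(y) = -(-1)*y*5/5 = -(-1)*5*y/5 = -(-1)*y = y)
Y(v, u) = 33*v
W = -9 + sqrt(-626166 + sqrt(658429)) (W = -9 + sqrt(sqrt(-66860 + 725289) - 626166) = -9 + sqrt(sqrt(658429) - 626166) = -9 + sqrt(-626166 + sqrt(658429)) ≈ -9.0 + 790.79*I)
Y(p(18), -2001) + W = 33*18 + (-9 + I*sqrt(626166 - sqrt(658429))) = 594 + (-9 + I*sqrt(626166 - sqrt(658429))) = 585 + I*sqrt(626166 - sqrt(658429))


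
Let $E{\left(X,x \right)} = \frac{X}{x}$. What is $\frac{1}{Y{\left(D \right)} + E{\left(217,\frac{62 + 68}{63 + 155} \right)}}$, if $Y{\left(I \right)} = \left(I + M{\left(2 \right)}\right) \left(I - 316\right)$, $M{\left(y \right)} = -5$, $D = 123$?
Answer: $- \frac{65}{1456657} \approx -4.4623 \cdot 10^{-5}$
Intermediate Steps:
$Y{\left(I \right)} = \left(-316 + I\right) \left(-5 + I\right)$ ($Y{\left(I \right)} = \left(I - 5\right) \left(I - 316\right) = \left(-5 + I\right) \left(-316 + I\right) = \left(-316 + I\right) \left(-5 + I\right)$)
$\frac{1}{Y{\left(D \right)} + E{\left(217,\frac{62 + 68}{63 + 155} \right)}} = \frac{1}{\left(1580 + 123^{2} - 39483\right) + \frac{217}{\left(62 + 68\right) \frac{1}{63 + 155}}} = \frac{1}{\left(1580 + 15129 - 39483\right) + \frac{217}{130 \cdot \frac{1}{218}}} = \frac{1}{-22774 + \frac{217}{130 \cdot \frac{1}{218}}} = \frac{1}{-22774 + \frac{217}{\frac{65}{109}}} = \frac{1}{-22774 + 217 \cdot \frac{109}{65}} = \frac{1}{-22774 + \frac{23653}{65}} = \frac{1}{- \frac{1456657}{65}} = - \frac{65}{1456657}$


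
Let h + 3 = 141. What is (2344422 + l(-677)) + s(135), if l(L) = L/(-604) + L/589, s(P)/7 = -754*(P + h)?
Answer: 321435497013/355756 ≈ 9.0353e+5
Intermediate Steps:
h = 138 (h = -3 + 141 = 138)
s(P) = -728364 - 5278*P (s(P) = 7*(-754*(P + 138)) = 7*(-754*(138 + P)) = 7*(-104052 - 754*P) = -728364 - 5278*P)
l(L) = 15*L/355756 (l(L) = L*(-1/604) + L*(1/589) = -L/604 + L/589 = 15*L/355756)
(2344422 + l(-677)) + s(135) = (2344422 + (15/355756)*(-677)) + (-728364 - 5278*135) = (2344422 - 10155/355756) + (-728364 - 712530) = 834042182877/355756 - 1440894 = 321435497013/355756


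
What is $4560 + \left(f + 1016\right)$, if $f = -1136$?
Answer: $4440$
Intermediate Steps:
$4560 + \left(f + 1016\right) = 4560 + \left(-1136 + 1016\right) = 4560 - 120 = 4440$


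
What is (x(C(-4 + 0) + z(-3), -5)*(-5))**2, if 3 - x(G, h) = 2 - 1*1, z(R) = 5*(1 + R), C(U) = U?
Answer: 100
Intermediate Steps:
z(R) = 5 + 5*R
x(G, h) = 2 (x(G, h) = 3 - (2 - 1*1) = 3 - (2 - 1) = 3 - 1*1 = 3 - 1 = 2)
(x(C(-4 + 0) + z(-3), -5)*(-5))**2 = (2*(-5))**2 = (-10)**2 = 100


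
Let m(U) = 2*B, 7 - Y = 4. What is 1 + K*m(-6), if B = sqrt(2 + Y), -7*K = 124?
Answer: 1 - 248*sqrt(5)/7 ≈ -78.221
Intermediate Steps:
Y = 3 (Y = 7 - 1*4 = 7 - 4 = 3)
K = -124/7 (K = -1/7*124 = -124/7 ≈ -17.714)
B = sqrt(5) (B = sqrt(2 + 3) = sqrt(5) ≈ 2.2361)
m(U) = 2*sqrt(5)
1 + K*m(-6) = 1 - 248*sqrt(5)/7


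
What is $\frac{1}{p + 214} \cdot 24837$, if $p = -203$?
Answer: $\frac{24837}{11} \approx 2257.9$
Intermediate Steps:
$\frac{1}{p + 214} \cdot 24837 = \frac{1}{-203 + 214} \cdot 24837 = \frac{1}{11} \cdot 24837 = \frac{24837}{11}$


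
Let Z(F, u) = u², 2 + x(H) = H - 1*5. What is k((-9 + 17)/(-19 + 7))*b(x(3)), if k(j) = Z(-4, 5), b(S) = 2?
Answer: 50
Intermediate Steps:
x(H) = -7 + H (x(H) = -2 + (H - 1*5) = -2 + (H - 5) = -2 + (-5 + H) = -7 + H)
k(j) = 25 (k(j) = 5² = 25)
k((-9 + 17)/(-19 + 7))*b(x(3)) = 25*2 = 50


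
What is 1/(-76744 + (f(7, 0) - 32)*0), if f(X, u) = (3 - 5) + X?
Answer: -1/76744 ≈ -1.3030e-5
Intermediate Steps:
f(X, u) = -2 + X
1/(-76744 + (f(7, 0) - 32)*0) = 1/(-76744 + ((-2 + 7) - 32)*0) = 1/(-76744 + (5 - 32)*0) = 1/(-76744 - 27*0) = 1/(-76744 + 0) = 1/(-76744) = -1/76744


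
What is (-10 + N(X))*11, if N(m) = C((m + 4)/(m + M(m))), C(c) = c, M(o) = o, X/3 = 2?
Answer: -605/6 ≈ -100.83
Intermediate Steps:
X = 6 (X = 3*2 = 6)
N(m) = (4 + m)/(2*m) (N(m) = (m + 4)/(m + m) = (4 + m)/((2*m)) = (4 + m)*(1/(2*m)) = (4 + m)/(2*m))
(-10 + N(X))*11 = (-10 + (½)*(4 + 6)/6)*11 = (-10 + (½)*(⅙)*10)*11 = (-10 + ⅚)*11 = -55/6*11 = -605/6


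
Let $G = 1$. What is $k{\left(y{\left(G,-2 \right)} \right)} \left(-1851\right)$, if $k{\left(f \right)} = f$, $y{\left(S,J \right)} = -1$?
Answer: $1851$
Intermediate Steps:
$k{\left(y{\left(G,-2 \right)} \right)} \left(-1851\right) = \left(-1\right) \left(-1851\right) = 1851$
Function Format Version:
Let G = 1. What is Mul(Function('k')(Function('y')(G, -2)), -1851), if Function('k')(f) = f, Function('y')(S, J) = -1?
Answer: 1851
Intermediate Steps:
Mul(Function('k')(Function('y')(G, -2)), -1851) = Mul(-1, -1851) = 1851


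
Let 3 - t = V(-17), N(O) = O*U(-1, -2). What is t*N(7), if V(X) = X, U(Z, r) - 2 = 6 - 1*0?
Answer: 1120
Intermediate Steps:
U(Z, r) = 8 (U(Z, r) = 2 + (6 - 1*0) = 2 + (6 + 0) = 2 + 6 = 8)
N(O) = 8*O (N(O) = O*8 = 8*O)
t = 20 (t = 3 - 1*(-17) = 3 + 17 = 20)
t*N(7) = 20*(8*7) = 20*56 = 1120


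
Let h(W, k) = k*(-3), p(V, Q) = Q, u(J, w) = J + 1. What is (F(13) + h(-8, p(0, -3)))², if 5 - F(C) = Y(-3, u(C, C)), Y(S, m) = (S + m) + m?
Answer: 121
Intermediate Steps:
u(J, w) = 1 + J
Y(S, m) = S + 2*m
F(C) = 6 - 2*C (F(C) = 5 - (-3 + 2*(1 + C)) = 5 - (-3 + (2 + 2*C)) = 5 - (-1 + 2*C) = 5 + (1 - 2*C) = 6 - 2*C)
h(W, k) = -3*k
(F(13) + h(-8, p(0, -3)))² = ((6 - 2*13) - 3*(-3))² = ((6 - 26) + 9)² = (-20 + 9)² = (-11)² = 121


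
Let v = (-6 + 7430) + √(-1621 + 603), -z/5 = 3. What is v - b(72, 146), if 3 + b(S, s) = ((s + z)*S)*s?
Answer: -1369645 + I*√1018 ≈ -1.3696e+6 + 31.906*I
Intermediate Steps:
z = -15 (z = -5*3 = -15)
b(S, s) = -3 + S*s*(-15 + s) (b(S, s) = -3 + ((s - 15)*S)*s = -3 + ((-15 + s)*S)*s = -3 + (S*(-15 + s))*s = -3 + S*s*(-15 + s))
v = 7424 + I*√1018 (v = 7424 + √(-1018) = 7424 + I*√1018 ≈ 7424.0 + 31.906*I)
v - b(72, 146) = (7424 + I*√1018) - (-3 + 72*146² - 15*72*146) = (7424 + I*√1018) - (-3 + 72*21316 - 157680) = (7424 + I*√1018) - (-3 + 1534752 - 157680) = (7424 + I*√1018) - 1*1377069 = (7424 + I*√1018) - 1377069 = -1369645 + I*√1018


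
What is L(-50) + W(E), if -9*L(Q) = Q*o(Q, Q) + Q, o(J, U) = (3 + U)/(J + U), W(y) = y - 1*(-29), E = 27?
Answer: 385/6 ≈ 64.167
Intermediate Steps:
W(y) = 29 + y (W(y) = y + 29 = 29 + y)
o(J, U) = (3 + U)/(J + U)
L(Q) = -⅙ - Q/6 (L(Q) = -(Q*((3 + Q)/(Q + Q)) + Q)/9 = -(Q*((3 + Q)/((2*Q))) + Q)/9 = -(Q*((1/(2*Q))*(3 + Q)) + Q)/9 = -(Q*((3 + Q)/(2*Q)) + Q)/9 = -((3/2 + Q/2) + Q)/9 = -(3/2 + 3*Q/2)/9 = -⅙ - Q/6)
L(-50) + W(E) = (-⅙ - ⅙*(-50)) + (29 + 27) = (-⅙ + 25/3) + 56 = 49/6 + 56 = 385/6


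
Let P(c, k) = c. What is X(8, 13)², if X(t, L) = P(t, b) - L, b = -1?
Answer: 25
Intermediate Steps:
X(t, L) = t - L
X(8, 13)² = (8 - 1*13)² = (8 - 13)² = (-5)² = 25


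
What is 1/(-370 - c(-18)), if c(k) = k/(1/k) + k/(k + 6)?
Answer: -2/1391 ≈ -0.0014378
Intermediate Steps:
c(k) = k² + k/(6 + k) (c(k) = k*k + k/(6 + k) = k² + k/(6 + k))
1/(-370 - c(-18)) = 1/(-370 - (-18)*(1 + (-18)² + 6*(-18))/(6 - 18)) = 1/(-370 - (-18)*(1 + 324 - 108)/(-12)) = 1/(-370 - (-18)*(-1)*217/12) = 1/(-370 - 1*651/2) = 1/(-370 - 651/2) = 1/(-1391/2) = -2/1391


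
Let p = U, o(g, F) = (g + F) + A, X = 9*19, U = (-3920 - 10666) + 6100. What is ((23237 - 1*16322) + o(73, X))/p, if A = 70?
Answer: -7229/8486 ≈ -0.85187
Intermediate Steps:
U = -8486 (U = -14586 + 6100 = -8486)
X = 171
o(g, F) = 70 + F + g (o(g, F) = (g + F) + 70 = (F + g) + 70 = 70 + F + g)
p = -8486
((23237 - 1*16322) + o(73, X))/p = ((23237 - 1*16322) + (70 + 171 + 73))/(-8486) = ((23237 - 16322) + 314)*(-1/8486) = (6915 + 314)*(-1/8486) = 7229*(-1/8486) = -7229/8486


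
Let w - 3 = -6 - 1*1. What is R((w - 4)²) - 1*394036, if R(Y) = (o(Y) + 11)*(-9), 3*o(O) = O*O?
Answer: -406423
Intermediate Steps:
o(O) = O²/3 (o(O) = (O*O)/3 = O²/3)
w = -4 (w = 3 + (-6 - 1*1) = 3 + (-6 - 1) = 3 - 7 = -4)
R(Y) = -99 - 3*Y² (R(Y) = (Y²/3 + 11)*(-9) = (11 + Y²/3)*(-9) = -99 - 3*Y²)
R((w - 4)²) - 1*394036 = (-99 - 3*(-4 - 4)⁴) - 1*394036 = (-99 - 3*((-8)²)²) - 394036 = (-99 - 3*64²) - 394036 = (-99 - 3*4096) - 394036 = (-99 - 12288) - 394036 = -12387 - 394036 = -406423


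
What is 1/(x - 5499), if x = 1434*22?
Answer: 1/26049 ≈ 3.8389e-5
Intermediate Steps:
x = 31548
1/(x - 5499) = 1/(31548 - 5499) = 1/26049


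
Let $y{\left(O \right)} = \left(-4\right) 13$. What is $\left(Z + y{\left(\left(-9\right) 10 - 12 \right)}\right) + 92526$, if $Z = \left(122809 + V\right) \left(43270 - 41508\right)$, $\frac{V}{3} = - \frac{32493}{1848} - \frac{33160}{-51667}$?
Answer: $\frac{44721380788173}{206668} \approx 2.1639 \cdot 10^{8}$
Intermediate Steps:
$V = - \frac{21006963}{413336}$ ($V = 3 \left(- \frac{32493}{1848} - \frac{33160}{-51667}\right) = 3 \left(\left(-32493\right) \frac{1}{1848} - - \frac{33160}{51667}\right) = 3 \left(- \frac{10831}{616} + \frac{33160}{51667}\right) = 3 \left(- \frac{7002321}{413336}\right) = - \frac{21006963}{413336} \approx -50.823$)
$y{\left(O \right)} = -52$
$Z = \frac{44702269371541}{206668}$ ($Z = \left(122809 - \frac{21006963}{413336}\right) \left(43270 - 41508\right) = \frac{50740373861}{413336} \cdot 1762 = \frac{44702269371541}{206668} \approx 2.163 \cdot 10^{8}$)
$\left(Z + y{\left(\left(-9\right) 10 - 12 \right)}\right) + 92526 = \left(\frac{44702269371541}{206668} - 52\right) + 92526 = \frac{44702258624805}{206668} + 92526 = \frac{44721380788173}{206668}$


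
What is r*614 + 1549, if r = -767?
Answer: -469389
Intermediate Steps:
r*614 + 1549 = -767*614 + 1549 = -470938 + 1549 = -469389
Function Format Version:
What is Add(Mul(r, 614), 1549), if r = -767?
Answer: -469389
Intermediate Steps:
Add(Mul(r, 614), 1549) = Add(Mul(-767, 614), 1549) = Add(-470938, 1549) = -469389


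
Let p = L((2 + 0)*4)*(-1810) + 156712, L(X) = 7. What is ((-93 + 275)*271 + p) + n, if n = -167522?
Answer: 25842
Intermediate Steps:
p = 144042 (p = 7*(-1810) + 156712 = -12670 + 156712 = 144042)
((-93 + 275)*271 + p) + n = ((-93 + 275)*271 + 144042) - 167522 = (182*271 + 144042) - 167522 = (49322 + 144042) - 167522 = 193364 - 167522 = 25842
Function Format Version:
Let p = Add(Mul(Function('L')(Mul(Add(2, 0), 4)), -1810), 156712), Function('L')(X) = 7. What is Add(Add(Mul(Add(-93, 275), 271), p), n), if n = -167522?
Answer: 25842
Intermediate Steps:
p = 144042 (p = Add(Mul(7, -1810), 156712) = Add(-12670, 156712) = 144042)
Add(Add(Mul(Add(-93, 275), 271), p), n) = Add(Add(Mul(Add(-93, 275), 271), 144042), -167522) = Add(Add(Mul(182, 271), 144042), -167522) = Add(Add(49322, 144042), -167522) = Add(193364, -167522) = 25842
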